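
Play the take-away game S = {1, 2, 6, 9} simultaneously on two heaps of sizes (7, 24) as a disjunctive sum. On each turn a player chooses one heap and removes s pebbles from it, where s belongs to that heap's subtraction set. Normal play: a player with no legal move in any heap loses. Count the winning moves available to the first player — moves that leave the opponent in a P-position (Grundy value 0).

All heaps use S = {1, 2, 6, 9}:
G(0) = 0
G(1) = mex{0} = 1
G(2) = mex{1,0} = 2
G(3) = mex{2,1} = 0
G(4) = mex{0,2} = 1
G(5) = mex{1,0} = 2
G(6) = mex{2,1,0} = 3
G(7) = mex{3,2,1} = 0
G(8) = mex{0,3,2} = 1
G(9) = mex{1,0,0,0} = 2
G(10) = mex{2,1,1,1} = 0
G(11) = mex{0,2,2,2} = 1
G(12) = mex{1,0,3,0} = 2
G(13) = mex{2,1,0,1} = 3
G(14) = mex{3,2,1,2} = 0
G(15) = mex{0,3,2,3} = 1
G(16) = mex{1,0,0,0} = 2
G(17) = mex{2,1,1,1} = 0
G(18) = mex{0,2,2,2} = 1
G(19) = mex{1,0,3,0} = 2
G(20) = mex{2,1,0,1} = 3
G(21) = mex{3,2,1,2} = 0
G(22) = mex{0,3,2,3} = 1
G(23) = mex{1,0,0,0} = 2
G(24) = mex{2,1,1,1} = 0
Heap A: G(7) = 0.
Heap B: G(24) = 0.
Combined Grundy value = 0 ⊕ 0 = 0.
A winning move leaves total XOR = 0, i.e. changes one component's Grundy value g to g ⊕ X where X is the current total.
Heap A: target g' = 0⊕0 = 0, but every legal move changes the Grundy value (mex property), so 0 moves.
Heap B: target g' = 0⊕0 = 0, but every legal move changes the Grundy value (mex property), so 0 moves.

0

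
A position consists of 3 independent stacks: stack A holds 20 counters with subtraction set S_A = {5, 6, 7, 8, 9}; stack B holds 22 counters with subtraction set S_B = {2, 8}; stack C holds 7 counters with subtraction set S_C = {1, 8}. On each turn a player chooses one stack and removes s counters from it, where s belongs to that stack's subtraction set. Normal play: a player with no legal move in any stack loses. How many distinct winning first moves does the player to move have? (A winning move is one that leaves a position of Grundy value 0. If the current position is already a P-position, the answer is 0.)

Stack A, S = {5, 6, 7, 8, 9}:
G(0) = 0
G(1) = mex{} = 0
G(2) = mex{} = 0
G(3) = mex{} = 0
G(4) = mex{} = 0
G(5) = mex{0} = 1
G(6) = mex{0,0} = 1
G(7) = mex{0,0,0} = 1
G(8) = mex{0,0,0,0} = 1
G(9) = mex{0,0,0,0,0} = 1
G(10) = mex{1,0,0,0,0} = 2
G(11) = mex{1,1,0,0,0} = 2
G(12) = mex{1,1,1,0,0} = 2
G(13) = mex{1,1,1,1,0} = 2
G(14) = mex{1,1,1,1,1} = 0
G(15) = mex{2,1,1,1,1} = 0
G(16) = mex{2,2,1,1,1} = 0
G(17) = mex{2,2,2,1,1} = 0
G(18) = mex{2,2,2,2,1} = 0
G(19) = mex{0,2,2,2,2} = 1
G(20) = mex{0,0,2,2,2} = 1
G_A(20) = 1.
Stack B, S = {2, 8}:
n :  0  1  2  3  4  5  6  7  8  9 10 11 12 13 14 15 16 17 18 19 20 21 22
G :  0  0  1  1  0  0  1  1  2  2  0  0  1  1  0  0  1  1  2  2  0  0  1
G_B(22) = 1.
Stack C, S = {1, 8}:
G(0) = 0
G(1) = mex{0} = 1
G(2) = mex{1} = 0
G(3) = mex{0} = 1
G(4) = mex{1} = 0
G(5) = mex{0} = 1
G(6) = mex{1} = 0
G(7) = mex{0} = 1
G_C(7) = 1.
Combined Grundy value = 1 ⊕ 1 ⊕ 1 = 1.
A winning move leaves total XOR = 0, i.e. changes one component's Grundy value g to g ⊕ X where X is the current total.
Stack A: need g' = 1⊕1 = 0. Options: 20−5→G=0, 20−6→G=0, 20−7→G=2, 20−8→G=2, 20−9→G=2. Hits: 2.
Stack B: need g' = 1⊕1 = 0. Options: 22−2→G=0, 22−8→G=0. Hits: 2.
Stack C: need g' = 1⊕1 = 0. Options: 7−1→G=0. Hits: 1.

5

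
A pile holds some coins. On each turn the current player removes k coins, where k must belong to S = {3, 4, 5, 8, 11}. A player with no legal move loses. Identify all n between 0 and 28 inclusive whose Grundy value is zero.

0, 1, 2, 14, 15, 16, 28

n :  0  1  2  3  4  5  6  7  8  9 10 11 12 13 14 15 16 17 18 19 20 21 22 23 24 25 26 27 28
G :  0  0  0  1  1  1  2  2  2  3  3  3  4  4  0  0  0  1  1  1  2  2  2  3  3  3  4  4  0
P-positions are exactly the n with G(n) = 0.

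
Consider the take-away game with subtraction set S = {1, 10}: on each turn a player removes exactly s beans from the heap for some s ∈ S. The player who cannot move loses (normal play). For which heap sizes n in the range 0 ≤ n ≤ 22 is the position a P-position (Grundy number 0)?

G(0) = 0
G(1) = mex{0} = 1
G(2) = mex{1} = 0
G(3) = mex{0} = 1
G(4) = mex{1} = 0
G(5) = mex{0} = 1
G(6) = mex{1} = 0
G(7) = mex{0} = 1
G(8) = mex{1} = 0
G(9) = mex{0} = 1
G(10) = mex{1,0} = 2
G(11) = mex{2,1} = 0
G(12) = mex{0,0} = 1
G(13) = mex{1,1} = 0
G(14) = mex{0,0} = 1
G(15) = mex{1,1} = 0
G(16) = mex{0,0} = 1
G(17) = mex{1,1} = 0
G(18) = mex{0,0} = 1
G(19) = mex{1,1} = 0
G(20) = mex{0,2} = 1
G(21) = mex{1,0} = 2
G(22) = mex{2,1} = 0
P-positions are exactly the n with G(n) = 0.

0, 2, 4, 6, 8, 11, 13, 15, 17, 19, 22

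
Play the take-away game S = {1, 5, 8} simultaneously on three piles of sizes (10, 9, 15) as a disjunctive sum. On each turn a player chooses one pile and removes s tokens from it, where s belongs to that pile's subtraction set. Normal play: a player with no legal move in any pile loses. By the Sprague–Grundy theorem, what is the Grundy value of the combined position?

All piles use S = {1, 5, 8}:
G(0) = 0
G(1) = mex{0} = 1
G(2) = mex{1} = 0
G(3) = mex{0} = 1
G(4) = mex{1} = 0
G(5) = mex{0,0} = 1
G(6) = mex{1,1} = 0
G(7) = mex{0,0} = 1
G(8) = mex{1,1,0} = 2
G(9) = mex{2,0,1} = 3
G(10) = mex{3,1,0} = 2
G(11) = mex{2,0,1} = 3
G(12) = mex{3,1,0} = 2
G(13) = mex{2,2,1} = 0
G(14) = mex{0,3,0} = 1
G(15) = mex{1,2,1} = 0
Pile A: G(10) = 2.
Pile B: G(9) = 3.
Pile C: G(15) = 0.
Combined Grundy value = 2 ⊕ 3 ⊕ 0 = 1.

1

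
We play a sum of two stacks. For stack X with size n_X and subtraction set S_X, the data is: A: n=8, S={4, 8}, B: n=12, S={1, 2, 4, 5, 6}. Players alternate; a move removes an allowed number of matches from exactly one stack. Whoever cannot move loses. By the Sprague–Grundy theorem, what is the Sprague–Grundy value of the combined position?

Stack A, S = {4, 8}:
G(0) = 0
G(1) = mex{} = 0
G(2) = mex{} = 0
G(3) = mex{} = 0
G(4) = mex{0} = 1
G(5) = mex{0} = 1
G(6) = mex{0} = 1
G(7) = mex{0} = 1
G(8) = mex{1,0} = 2
G_A(8) = 2.
Stack B, S = {1, 2, 4, 5, 6}:
n :  0  1  2  3  4  5  6  7  8  9 10 11 12
G :  0  1  2  0  1  2  3  4  5  3  0  1  2
G_B(12) = 2.
Combined Grundy value = 2 ⊕ 2 = 0.

0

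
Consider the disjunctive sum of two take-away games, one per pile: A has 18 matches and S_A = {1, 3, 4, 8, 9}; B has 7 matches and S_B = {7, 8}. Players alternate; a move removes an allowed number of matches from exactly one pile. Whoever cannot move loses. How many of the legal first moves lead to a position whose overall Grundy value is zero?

1

Pile A, S = {1, 3, 4, 8, 9}:
n :  0  1  2  3  4  5  6  7  8  9 10 11 12 13 14 15 16 17 18
G :  0  1  0  1  2  3  2  0  1  4  3  2  0  1  0  1  2  3  2
G_A(18) = 2.
Pile B, S = {7, 8}:
G(0) = 0
G(1) = mex{} = 0
G(2) = mex{} = 0
G(3) = mex{} = 0
G(4) = mex{} = 0
G(5) = mex{} = 0
G(6) = mex{} = 0
G(7) = mex{0} = 1
G_B(7) = 1.
Combined Grundy value = 2 ⊕ 1 = 3.
A winning move leaves total XOR = 0, i.e. changes one component's Grundy value g to g ⊕ X where X is the current total.
Pile A: need g' = 2⊕3 = 1. Options: 18−1→G=3, 18−3→G=1, 18−4→G=0, 18−8→G=3, 18−9→G=4. Hits: 1.
Pile B: need g' = 1⊕3 = 2. Options: 7−7→G=0. Hits: 0.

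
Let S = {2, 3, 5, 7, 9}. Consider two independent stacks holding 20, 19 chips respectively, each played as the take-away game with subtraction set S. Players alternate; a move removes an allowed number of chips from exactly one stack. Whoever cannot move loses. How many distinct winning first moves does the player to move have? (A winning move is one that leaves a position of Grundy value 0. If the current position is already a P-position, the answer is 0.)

All stacks use S = {2, 3, 5, 7, 9}:
n :  0  1  2  3  4  5  6  7  8  9 10 11 12 13 14 15 16 17 18 19 20
G :  0  0  1  1  2  2  3  3  4  4  5  0  0  1  1  2  2  3  3  4  4
Stack A: G(20) = 4.
Stack B: G(19) = 4.
Combined Grundy value = 4 ⊕ 4 = 0.
A winning move leaves total XOR = 0, i.e. changes one component's Grundy value g to g ⊕ X where X is the current total.
Stack A: target g' = 4⊕0 = 4, but every legal move changes the Grundy value (mex property), so 0 moves.
Stack B: target g' = 4⊕0 = 4, but every legal move changes the Grundy value (mex property), so 0 moves.

0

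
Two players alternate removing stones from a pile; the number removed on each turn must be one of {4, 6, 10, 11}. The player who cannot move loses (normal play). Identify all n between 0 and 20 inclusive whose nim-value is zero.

G(0) = 0
G(1) = mex{} = 0
G(2) = mex{} = 0
G(3) = mex{} = 0
G(4) = mex{0} = 1
G(5) = mex{0} = 1
G(6) = mex{0,0} = 1
G(7) = mex{0,0} = 1
G(8) = mex{1,0} = 2
G(9) = mex{1,0} = 2
G(10) = mex{1,1,0} = 2
G(11) = mex{1,1,0,0} = 2
G(12) = mex{2,1,0,0} = 3
G(13) = mex{2,1,0,0} = 3
G(14) = mex{2,2,1,0} = 3
G(15) = mex{2,2,1,1} = 0
G(16) = mex{3,2,1,1} = 0
G(17) = mex{3,2,1,1} = 0
G(18) = mex{3,3,2,1} = 0
G(19) = mex{0,3,2,2} = 1
G(20) = mex{0,3,2,2} = 1
P-positions are exactly the n with G(n) = 0.

0, 1, 2, 3, 15, 16, 17, 18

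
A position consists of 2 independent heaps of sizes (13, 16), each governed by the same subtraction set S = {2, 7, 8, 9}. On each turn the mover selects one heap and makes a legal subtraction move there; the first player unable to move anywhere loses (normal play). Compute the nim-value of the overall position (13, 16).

All heaps use S = {2, 7, 8, 9}:
n :  0  1  2  3  4  5  6  7  8  9 10 11 12 13 14 15 16
G :  0  0  1  1  0  0  1  1  2  2  3  3  2  2  3  0  0
Heap A: G(13) = 2.
Heap B: G(16) = 0.
Combined Grundy value = 2 ⊕ 0 = 2.

2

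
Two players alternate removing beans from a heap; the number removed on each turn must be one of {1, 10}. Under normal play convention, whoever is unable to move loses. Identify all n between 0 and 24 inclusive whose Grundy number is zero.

0, 2, 4, 6, 8, 11, 13, 15, 17, 19, 22, 24

n :  0  1  2  3  4  5  6  7  8  9 10 11 12 13 14 15 16 17 18 19 20 21 22 23 24
G :  0  1  0  1  0  1  0  1  0  1  2  0  1  0  1  0  1  0  1  0  1  2  0  1  0
P-positions are exactly the n with G(n) = 0.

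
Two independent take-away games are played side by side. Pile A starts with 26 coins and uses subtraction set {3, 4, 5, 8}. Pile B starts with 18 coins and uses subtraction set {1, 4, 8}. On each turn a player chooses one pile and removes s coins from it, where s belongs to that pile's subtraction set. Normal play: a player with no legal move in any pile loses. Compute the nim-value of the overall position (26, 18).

0

Pile A, S = {3, 4, 5, 8}:
n :  0  1  2  3  4  5  6  7  8  9 10 11 12 13 14 15 16 17 18 19 20 21 22 23 24 25 26
G :  0  0  0  1  1  1  2  2  2  3  3  0  0  0  1  1  1  2  2  2  3  3  0  0  0  1  1
G_A(26) = 1.
Pile B, S = {1, 4, 8}:
G(0) = 0
G(1) = mex{0} = 1
G(2) = mex{1} = 0
G(3) = mex{0} = 1
G(4) = mex{1,0} = 2
G(5) = mex{2,1} = 0
G(6) = mex{0,0} = 1
G(7) = mex{1,1} = 0
G(8) = mex{0,2,0} = 1
G(9) = mex{1,0,1} = 2
G(10) = mex{2,1,0} = 3
G(11) = mex{3,0,1} = 2
G(12) = mex{2,1,2} = 0
G(13) = mex{0,2,0} = 1
G(14) = mex{1,3,1} = 0
G(15) = mex{0,2,0} = 1
G(16) = mex{1,0,1} = 2
G(17) = mex{2,1,2} = 0
G(18) = mex{0,0,3} = 1
G_B(18) = 1.
Combined Grundy value = 1 ⊕ 1 = 0.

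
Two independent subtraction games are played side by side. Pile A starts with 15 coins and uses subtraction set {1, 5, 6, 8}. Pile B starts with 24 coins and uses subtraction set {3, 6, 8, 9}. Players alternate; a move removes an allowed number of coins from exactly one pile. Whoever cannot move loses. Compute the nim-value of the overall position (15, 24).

0

Pile A, S = {1, 5, 6, 8}:
G(0) = 0
G(1) = mex{0} = 1
G(2) = mex{1} = 0
G(3) = mex{0} = 1
G(4) = mex{1} = 0
G(5) = mex{0,0} = 1
G(6) = mex{1,1,0} = 2
G(7) = mex{2,0,1} = 3
G(8) = mex{3,1,0,0} = 2
G(9) = mex{2,0,1,1} = 3
G(10) = mex{3,1,0,0} = 2
G(11) = mex{2,2,1,1} = 0
G(12) = mex{0,3,2,0} = 1
G(13) = mex{1,2,3,1} = 0
G(14) = mex{0,3,2,2} = 1
G(15) = mex{1,2,3,3} = 0
G_A(15) = 0.
Pile B, S = {3, 6, 8, 9}:
n :  0  1  2  3  4  5  6  7  8  9 10 11 12 13 14 15 16 17 18 19 20 21 22 23 24
G :  0  0  0  1  1  1  2  2  2  3  3  3  0  0  0  1  1  1  2  2  2  3  3  3  0
G_B(24) = 0.
Combined Grundy value = 0 ⊕ 0 = 0.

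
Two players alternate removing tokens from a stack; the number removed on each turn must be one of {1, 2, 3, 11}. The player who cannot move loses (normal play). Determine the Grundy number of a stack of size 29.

n :  0  1  2  3  4  5  6  7  8  9 10 11 12 13 14 15 16 17 18 19 20 21 22 23 24 25 26 27 28 29
G :  0  1  2  3  0  1  2  3  0  1  2  3  0  1  2  3  0  1  2  3  0  1  2  3  0  1  2  3  0  1

1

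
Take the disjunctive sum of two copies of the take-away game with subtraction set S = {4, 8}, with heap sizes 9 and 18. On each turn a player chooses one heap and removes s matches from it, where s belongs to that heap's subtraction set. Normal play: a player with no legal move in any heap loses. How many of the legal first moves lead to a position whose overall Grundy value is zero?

2

All heaps use S = {4, 8}:
n :  0  1  2  3  4  5  6  7  8  9 10 11 12 13 14 15 16 17 18
G :  0  0  0  0  1  1  1  1  2  2  2  2  0  0  0  0  1  1  1
Heap A: G(9) = 2.
Heap B: G(18) = 1.
Combined Grundy value = 2 ⊕ 1 = 3.
A winning move leaves total XOR = 0, i.e. changes one component's Grundy value g to g ⊕ X where X is the current total.
Heap A: need g' = 2⊕3 = 1. Options: 9−4→G=1, 9−8→G=0. Hits: 1.
Heap B: need g' = 1⊕3 = 2. Options: 18−4→G=0, 18−8→G=2. Hits: 1.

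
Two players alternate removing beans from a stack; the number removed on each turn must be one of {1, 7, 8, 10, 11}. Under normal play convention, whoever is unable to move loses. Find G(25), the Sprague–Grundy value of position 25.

1

n :  0  1  2  3  4  5  6  7  8  9 10 11 12 13 14 15 16 17 18 19 20 21 22 23 24 25
G :  0  1  0  1  0  1  0  1  2  3  2  3  2  3  2  3  4  5  0  1  0  1  0  1  0  1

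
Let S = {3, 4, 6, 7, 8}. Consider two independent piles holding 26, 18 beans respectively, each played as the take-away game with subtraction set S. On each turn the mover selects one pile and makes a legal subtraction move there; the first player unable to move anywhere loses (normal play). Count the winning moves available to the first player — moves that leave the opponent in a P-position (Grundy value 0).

All piles use S = {3, 4, 6, 7, 8}:
n :  0  1  2  3  4  5  6  7  8  9 10 11 12 13 14 15 16 17 18 19 20 21 22 23 24 25 26
G :  0  0  0  1  1  1  2  2  2  3  3  0  0  0  1  1  1  2  2  2  3  3  0  0  0  1  1
Pile A: G(26) = 1.
Pile B: G(18) = 2.
Combined Grundy value = 1 ⊕ 2 = 3.
A winning move leaves total XOR = 0, i.e. changes one component's Grundy value g to g ⊕ X where X is the current total.
Pile A: need g' = 1⊕3 = 2. Options: 26−3→G=0, 26−4→G=0, 26−6→G=3, 26−7→G=2, 26−8→G=2. Hits: 2.
Pile B: need g' = 2⊕3 = 1. Options: 18−3→G=1, 18−4→G=1, 18−6→G=0, 18−7→G=0, 18−8→G=3. Hits: 2.

4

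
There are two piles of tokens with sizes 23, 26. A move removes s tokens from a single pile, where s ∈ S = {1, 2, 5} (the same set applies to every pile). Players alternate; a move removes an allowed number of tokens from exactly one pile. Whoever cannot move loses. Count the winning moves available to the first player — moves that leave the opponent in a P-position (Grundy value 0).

All piles use S = {1, 2, 5}:
G(0) = 0
G(1) = mex{0} = 1
G(2) = mex{1,0} = 2
G(3) = mex{2,1} = 0
G(4) = mex{0,2} = 1
G(5) = mex{1,0,0} = 2
G(6) = mex{2,1,1} = 0
G(7) = mex{0,2,2} = 1
G(8) = mex{1,0,0} = 2
G(9) = mex{2,1,1} = 0
G(10) = mex{0,2,2} = 1
G(11) = mex{1,0,0} = 2
G(12) = mex{2,1,1} = 0
G(13) = mex{0,2,2} = 1
G(14) = mex{1,0,0} = 2
G(15) = mex{2,1,1} = 0
G(16) = mex{0,2,2} = 1
G(17) = mex{1,0,0} = 2
G(18) = mex{2,1,1} = 0
G(19) = mex{0,2,2} = 1
G(20) = mex{1,0,0} = 2
G(21) = mex{2,1,1} = 0
G(22) = mex{0,2,2} = 1
G(23) = mex{1,0,0} = 2
G(24) = mex{2,1,1} = 0
G(25) = mex{0,2,2} = 1
G(26) = mex{1,0,0} = 2
Pile A: G(23) = 2.
Pile B: G(26) = 2.
Combined Grundy value = 2 ⊕ 2 = 0.
A winning move leaves total XOR = 0, i.e. changes one component's Grundy value g to g ⊕ X where X is the current total.
Pile A: target g' = 2⊕0 = 2, but every legal move changes the Grundy value (mex property), so 0 moves.
Pile B: target g' = 2⊕0 = 2, but every legal move changes the Grundy value (mex property), so 0 moves.

0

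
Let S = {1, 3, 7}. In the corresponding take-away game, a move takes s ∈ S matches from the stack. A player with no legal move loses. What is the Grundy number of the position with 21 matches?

n :  0  1  2  3  4  5  6  7  8  9 10 11 12 13 14 15 16 17 18 19 20 21
G :  0  1  0  1  0  1  0  1  0  1  0  1  0  1  0  1  0  1  0  1  0  1

1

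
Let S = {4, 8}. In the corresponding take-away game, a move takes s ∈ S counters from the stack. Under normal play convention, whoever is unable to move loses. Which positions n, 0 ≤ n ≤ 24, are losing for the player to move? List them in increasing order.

0, 1, 2, 3, 12, 13, 14, 15, 24

n :  0  1  2  3  4  5  6  7  8  9 10 11 12 13 14 15 16 17 18 19 20 21 22 23 24
G :  0  0  0  0  1  1  1  1  2  2  2  2  0  0  0  0  1  1  1  1  2  2  2  2  0
P-positions are exactly the n with G(n) = 0.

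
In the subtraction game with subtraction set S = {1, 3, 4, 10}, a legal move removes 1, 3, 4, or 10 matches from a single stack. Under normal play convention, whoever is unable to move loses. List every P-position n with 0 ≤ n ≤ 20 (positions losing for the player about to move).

n :  0  1  2  3  4  5  6  7  8  9 10 11 12 13 14 15 16 17 18 19 20
G :  0  1  0  1  2  3  2  0  1  0  1  2  3  2  0  1  0  1  2  3  2
P-positions are exactly the n with G(n) = 0.

0, 2, 7, 9, 14, 16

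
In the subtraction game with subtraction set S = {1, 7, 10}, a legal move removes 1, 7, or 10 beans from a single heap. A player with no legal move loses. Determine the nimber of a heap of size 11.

3

n :  0  1  2  3  4  5  6  7  8  9 10 11
G :  0  1  0  1  0  1  0  1  0  1  2  3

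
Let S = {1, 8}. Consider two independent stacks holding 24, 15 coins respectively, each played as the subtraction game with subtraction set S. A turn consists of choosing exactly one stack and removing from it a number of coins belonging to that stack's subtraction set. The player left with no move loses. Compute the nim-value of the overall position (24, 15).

All stacks use S = {1, 8}:
G(0) = 0
G(1) = mex{0} = 1
G(2) = mex{1} = 0
G(3) = mex{0} = 1
G(4) = mex{1} = 0
G(5) = mex{0} = 1
G(6) = mex{1} = 0
G(7) = mex{0} = 1
G(8) = mex{1,0} = 2
G(9) = mex{2,1} = 0
G(10) = mex{0,0} = 1
G(11) = mex{1,1} = 0
G(12) = mex{0,0} = 1
G(13) = mex{1,1} = 0
G(14) = mex{0,0} = 1
G(15) = mex{1,1} = 0
G(16) = mex{0,2} = 1
G(17) = mex{1,0} = 2
G(18) = mex{2,1} = 0
G(19) = mex{0,0} = 1
G(20) = mex{1,1} = 0
G(21) = mex{0,0} = 1
G(22) = mex{1,1} = 0
G(23) = mex{0,0} = 1
G(24) = mex{1,1} = 0
Stack A: G(24) = 0.
Stack B: G(15) = 0.
Combined Grundy value = 0 ⊕ 0 = 0.

0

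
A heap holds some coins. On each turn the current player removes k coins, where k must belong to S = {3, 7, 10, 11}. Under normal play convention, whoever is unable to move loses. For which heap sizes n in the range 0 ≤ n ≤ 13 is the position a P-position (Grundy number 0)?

n :  0  1  2  3  4  5  6  7  8  9 10 11 12 13
G :  0  0  0  1  1  1  0  2  2  1  3  3  2  2
P-positions are exactly the n with G(n) = 0.

0, 1, 2, 6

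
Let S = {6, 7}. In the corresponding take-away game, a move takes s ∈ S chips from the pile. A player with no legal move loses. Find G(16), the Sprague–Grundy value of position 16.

0

n :  0  1  2  3  4  5  6  7  8  9 10 11 12 13 14 15 16
G :  0  0  0  0  0  0  1  1  1  1  1  1  2  0  0  0  0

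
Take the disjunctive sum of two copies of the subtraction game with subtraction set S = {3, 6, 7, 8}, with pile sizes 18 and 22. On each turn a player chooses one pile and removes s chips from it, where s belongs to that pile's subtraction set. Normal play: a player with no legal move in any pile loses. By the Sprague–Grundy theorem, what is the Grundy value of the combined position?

All piles use S = {3, 6, 7, 8}:
n :  0  1  2  3  4  5  6  7  8  9 10 11 12 13 14 15 16 17 18 19 20 21 22
G :  0  0  0  1  1  1  2  2  2  3  3  0  0  0  1  1  1  2  2  2  3  3  0
Pile A: G(18) = 2.
Pile B: G(22) = 0.
Combined Grundy value = 2 ⊕ 0 = 2.

2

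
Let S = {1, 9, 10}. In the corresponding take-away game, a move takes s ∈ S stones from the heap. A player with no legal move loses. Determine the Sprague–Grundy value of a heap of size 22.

G(0) = 0
G(1) = mex{0} = 1
G(2) = mex{1} = 0
G(3) = mex{0} = 1
G(4) = mex{1} = 0
G(5) = mex{0} = 1
G(6) = mex{1} = 0
G(7) = mex{0} = 1
G(8) = mex{1} = 0
G(9) = mex{0,0} = 1
G(10) = mex{1,1,0} = 2
G(11) = mex{2,0,1} = 3
G(12) = mex{3,1,0} = 2
G(13) = mex{2,0,1} = 3
G(14) = mex{3,1,0} = 2
G(15) = mex{2,0,1} = 3
G(16) = mex{3,1,0} = 2
G(17) = mex{2,0,1} = 3
G(18) = mex{3,1,0} = 2
G(19) = mex{2,2,1} = 0
G(20) = mex{0,3,2} = 1
G(21) = mex{1,2,3} = 0
G(22) = mex{0,3,2} = 1

1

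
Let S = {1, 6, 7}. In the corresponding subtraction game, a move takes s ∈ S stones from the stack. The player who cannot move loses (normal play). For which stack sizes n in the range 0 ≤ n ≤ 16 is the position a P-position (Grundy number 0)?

0, 2, 4, 12, 14, 16

n :  0  1  2  3  4  5  6  7  8  9 10 11 12 13 14 15 16
G :  0  1  0  1  0  1  2  3  2  3  2  3  0  1  0  1  0
P-positions are exactly the n with G(n) = 0.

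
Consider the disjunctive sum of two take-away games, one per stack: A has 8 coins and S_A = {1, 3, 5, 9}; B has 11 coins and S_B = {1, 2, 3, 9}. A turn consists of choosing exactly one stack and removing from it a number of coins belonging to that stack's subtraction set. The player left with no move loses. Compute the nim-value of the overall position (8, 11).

3

Stack A, S = {1, 3, 5, 9}:
n : 0 1 2 3 4 5 6 7 8
G : 0 1 0 1 0 1 0 1 0
G_A(8) = 0.
Stack B, S = {1, 2, 3, 9}:
G(0) = 0
G(1) = mex{0} = 1
G(2) = mex{1,0} = 2
G(3) = mex{2,1,0} = 3
G(4) = mex{3,2,1} = 0
G(5) = mex{0,3,2} = 1
G(6) = mex{1,0,3} = 2
G(7) = mex{2,1,0} = 3
G(8) = mex{3,2,1} = 0
G(9) = mex{0,3,2,0} = 1
G(10) = mex{1,0,3,1} = 2
G(11) = mex{2,1,0,2} = 3
G_B(11) = 3.
Combined Grundy value = 0 ⊕ 3 = 3.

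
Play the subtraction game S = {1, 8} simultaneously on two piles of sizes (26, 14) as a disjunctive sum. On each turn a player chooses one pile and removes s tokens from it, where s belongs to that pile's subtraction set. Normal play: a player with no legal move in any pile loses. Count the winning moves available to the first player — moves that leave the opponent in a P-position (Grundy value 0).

1

All piles use S = {1, 8}:
n :  0  1  2  3  4  5  6  7  8  9 10 11 12 13 14 15 16 17 18 19 20 21 22 23 24 25 26
G :  0  1  0  1  0  1  0  1  2  0  1  0  1  0  1  0  1  2  0  1  0  1  0  1  0  1  2
Pile A: G(26) = 2.
Pile B: G(14) = 1.
Combined Grundy value = 2 ⊕ 1 = 3.
A winning move leaves total XOR = 0, i.e. changes one component's Grundy value g to g ⊕ X where X is the current total.
Pile A: need g' = 2⊕3 = 1. Options: 26−1→G=1, 26−8→G=0. Hits: 1.
Pile B: need g' = 1⊕3 = 2. Options: 14−1→G=0, 14−8→G=0. Hits: 0.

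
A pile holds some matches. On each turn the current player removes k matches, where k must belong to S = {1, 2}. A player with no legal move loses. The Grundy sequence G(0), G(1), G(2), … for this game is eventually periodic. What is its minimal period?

3

n :  0  1  2  3  4  5  6  7  8  9 10 11 12 13 14
G :  0  1  2  0  1  2  0  1  2  0  1  2  0  1  2
G(n+3) = G(n) holds for n = 0,…,1 (a full window of length max(S) = 2), so the sequence is purely periodic with period 3.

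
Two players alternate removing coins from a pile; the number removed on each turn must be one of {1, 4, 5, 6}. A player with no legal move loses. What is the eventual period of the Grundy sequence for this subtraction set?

G(0) = 0
G(1) = mex{0} = 1
G(2) = mex{1} = 0
G(3) = mex{0} = 1
G(4) = mex{1,0} = 2
G(5) = mex{2,1,0} = 3
G(6) = mex{3,0,1,0} = 2
G(7) = mex{2,1,0,1} = 3
G(8) = mex{3,2,1,0} = 4
G(9) = mex{4,3,2,1} = 0
G(10) = mex{0,2,3,2} = 1
G(11) = mex{1,3,2,3} = 0
G(12) = mex{0,4,3,2} = 1
G(13) = mex{1,0,4,3} = 2
G(14) = mex{2,1,0,4} = 3
G(15) = mex{3,0,1,0} = 2
G(16) = mex{2,1,0,1} = 3
G(17) = mex{3,2,1,0} = 4
G(18) = mex{4,3,2,1} = 0
G(19) = mex{0,2,3,2} = 1
G(n+9) = G(n) holds for n = 0,…,5 (a full window of length max(S) = 6), so the sequence is purely periodic with period 9.

9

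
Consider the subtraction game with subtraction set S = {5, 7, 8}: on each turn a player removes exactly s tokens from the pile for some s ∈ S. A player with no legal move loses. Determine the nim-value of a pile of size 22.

G(0) = 0
G(1) = mex{} = 0
G(2) = mex{} = 0
G(3) = mex{} = 0
G(4) = mex{} = 0
G(5) = mex{0} = 1
G(6) = mex{0} = 1
G(7) = mex{0,0} = 1
G(8) = mex{0,0,0} = 1
G(9) = mex{0,0,0} = 1
G(10) = mex{1,0,0} = 2
G(11) = mex{1,0,0} = 2
G(12) = mex{1,1,0} = 2
G(13) = mex{1,1,1} = 0
G(14) = mex{1,1,1} = 0
G(15) = mex{2,1,1} = 0
G(16) = mex{2,1,1} = 0
G(17) = mex{2,2,1} = 0
G(18) = mex{0,2,2} = 1
G(19) = mex{0,2,2} = 1
G(20) = mex{0,0,2} = 1
G(21) = mex{0,0,0} = 1
G(22) = mex{0,0,0} = 1

1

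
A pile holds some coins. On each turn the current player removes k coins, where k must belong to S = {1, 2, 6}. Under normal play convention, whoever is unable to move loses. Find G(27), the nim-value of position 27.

n :  0  1  2  3  4  5  6  7  8  9 10 11 12 13 14 15 16 17 18 19 20 21 22 23 24 25 26 27
G :  0  1  2  0  1  2  3  0  1  2  0  1  2  3  0  1  2  0  1  2  3  0  1  2  0  1  2  3

3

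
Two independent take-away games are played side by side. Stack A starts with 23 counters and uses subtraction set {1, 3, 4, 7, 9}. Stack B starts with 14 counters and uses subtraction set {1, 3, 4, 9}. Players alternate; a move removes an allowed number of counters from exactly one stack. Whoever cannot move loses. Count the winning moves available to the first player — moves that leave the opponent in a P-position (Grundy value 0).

3

Stack A, S = {1, 3, 4, 7, 9}:
G(0) = 0
G(1) = mex{0} = 1
G(2) = mex{1} = 0
G(3) = mex{0,0} = 1
G(4) = mex{1,1,0} = 2
G(5) = mex{2,0,1} = 3
G(6) = mex{3,1,0} = 2
G(7) = mex{2,2,1,0} = 3
G(8) = mex{3,3,2,1} = 0
G(9) = mex{0,2,3,0,0} = 1
G(10) = mex{1,3,2,1,1} = 0
G(11) = mex{0,0,3,2,0} = 1
G(12) = mex{1,1,0,3,1} = 2
G(13) = mex{2,0,1,2,2} = 3
G(14) = mex{3,1,0,3,3} = 2
G(15) = mex{2,2,1,0,2} = 3
G(16) = mex{3,3,2,1,3} = 0
G(17) = mex{0,2,3,0,0} = 1
G(18) = mex{1,3,2,1,1} = 0
G(19) = mex{0,0,3,2,0} = 1
G(20) = mex{1,1,0,3,1} = 2
G(21) = mex{2,0,1,2,2} = 3
G(22) = mex{3,1,0,3,3} = 2
G(23) = mex{2,2,1,0,2} = 3
G_A(23) = 3.
Stack B, S = {1, 3, 4, 9}:
n :  0  1  2  3  4  5  6  7  8  9 10 11 12 13 14
G :  0  1  0  1  2  3  2  0  1  4  3  2  0  1  0
G_B(14) = 0.
Combined Grundy value = 3 ⊕ 0 = 3.
A winning move leaves total XOR = 0, i.e. changes one component's Grundy value g to g ⊕ X where X is the current total.
Stack A: need g' = 3⊕3 = 0. Options: 23−1→G=2, 23−3→G=2, 23−4→G=1, 23−7→G=0, 23−9→G=2. Hits: 1.
Stack B: need g' = 0⊕3 = 3. Options: 14−1→G=1, 14−3→G=2, 14−4→G=3, 14−9→G=3. Hits: 2.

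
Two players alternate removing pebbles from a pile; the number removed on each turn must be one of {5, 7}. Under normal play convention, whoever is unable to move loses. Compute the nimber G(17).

1

G(0) = 0
G(1) = mex{} = 0
G(2) = mex{} = 0
G(3) = mex{} = 0
G(4) = mex{} = 0
G(5) = mex{0} = 1
G(6) = mex{0} = 1
G(7) = mex{0,0} = 1
G(8) = mex{0,0} = 1
G(9) = mex{0,0} = 1
G(10) = mex{1,0} = 2
G(11) = mex{1,0} = 2
G(12) = mex{1,1} = 0
G(13) = mex{1,1} = 0
G(14) = mex{1,1} = 0
G(15) = mex{2,1} = 0
G(16) = mex{2,1} = 0
G(17) = mex{0,2} = 1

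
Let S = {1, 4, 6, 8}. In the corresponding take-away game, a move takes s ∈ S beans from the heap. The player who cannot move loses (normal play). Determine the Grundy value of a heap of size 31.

0

n :  0  1  2  3  4  5  6  7  8  9 10 11 12 13 14 15 16 17 18 19 20 21 22 23 24 25 26 27 28 29 30 31
G :  0  1  0  1  2  0  1  0  1  2  3  2  0  1  0  1  2  0  1  0  1  2  3  2  0  1  0  1  2  0  1  0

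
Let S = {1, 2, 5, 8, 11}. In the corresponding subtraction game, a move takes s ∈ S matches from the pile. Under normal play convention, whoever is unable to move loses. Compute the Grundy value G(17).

2

G(0) = 0
G(1) = mex{0} = 1
G(2) = mex{1,0} = 2
G(3) = mex{2,1} = 0
G(4) = mex{0,2} = 1
G(5) = mex{1,0,0} = 2
G(6) = mex{2,1,1} = 0
G(7) = mex{0,2,2} = 1
G(8) = mex{1,0,0,0} = 2
G(9) = mex{2,1,1,1} = 0
G(10) = mex{0,2,2,2} = 1
G(11) = mex{1,0,0,0,0} = 2
G(12) = mex{2,1,1,1,1} = 0
G(13) = mex{0,2,2,2,2} = 1
G(14) = mex{1,0,0,0,0} = 2
G(15) = mex{2,1,1,1,1} = 0
G(16) = mex{0,2,2,2,2} = 1
G(17) = mex{1,0,0,0,0} = 2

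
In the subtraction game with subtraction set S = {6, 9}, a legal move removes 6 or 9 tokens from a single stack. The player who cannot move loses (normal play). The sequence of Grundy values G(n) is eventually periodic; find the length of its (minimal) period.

15

G(0) = 0
G(1) = mex{} = 0
G(2) = mex{} = 0
G(3) = mex{} = 0
G(4) = mex{} = 0
G(5) = mex{} = 0
G(6) = mex{0} = 1
G(7) = mex{0} = 1
G(8) = mex{0} = 1
G(9) = mex{0,0} = 1
G(10) = mex{0,0} = 1
G(11) = mex{0,0} = 1
G(12) = mex{1,0} = 2
G(13) = mex{1,0} = 2
G(14) = mex{1,0} = 2
G(15) = mex{1,1} = 0
G(16) = mex{1,1} = 0
G(17) = mex{1,1} = 0
G(18) = mex{2,1} = 0
G(19) = mex{2,1} = 0
G(20) = mex{2,1} = 0
G(21) = mex{0,2} = 1
G(22) = mex{0,2} = 1
G(23) = mex{0,2} = 1
G(24) = mex{0,0} = 1
G(25) = mex{0,0} = 1
G(26) = mex{0,0} = 1
G(27) = mex{1,0} = 2
G(28) = mex{1,0} = 2
G(29) = mex{1,0} = 2
G(30) = mex{1,1} = 0
G(31) = mex{1,1} = 0
G(n+15) = G(n) holds for n = 0,…,8 (a full window of length max(S) = 9), so the sequence is purely periodic with period 15.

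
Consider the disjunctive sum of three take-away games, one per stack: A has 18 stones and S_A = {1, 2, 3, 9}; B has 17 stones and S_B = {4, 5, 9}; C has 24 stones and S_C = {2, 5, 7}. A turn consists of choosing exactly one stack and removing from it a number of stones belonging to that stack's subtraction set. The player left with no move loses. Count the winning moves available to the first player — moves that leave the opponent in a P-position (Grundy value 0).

3

Stack A, S = {1, 2, 3, 9}:
n :  0  1  2  3  4  5  6  7  8  9 10 11 12 13 14 15 16 17 18
G :  0  1  2  3  0  1  2  3  0  1  2  3  0  1  2  3  0  1  2
G_A(18) = 2.
Stack B, S = {4, 5, 9}:
G(0) = 0
G(1) = mex{} = 0
G(2) = mex{} = 0
G(3) = mex{} = 0
G(4) = mex{0} = 1
G(5) = mex{0,0} = 1
G(6) = mex{0,0} = 1
G(7) = mex{0,0} = 1
G(8) = mex{1,0} = 2
G(9) = mex{1,1,0} = 2
G(10) = mex{1,1,0} = 2
G(11) = mex{1,1,0} = 2
G(12) = mex{2,1,0} = 3
G(13) = mex{2,2,1} = 0
G(14) = mex{2,2,1} = 0
G(15) = mex{2,2,1} = 0
G(16) = mex{3,2,1} = 0
G(17) = mex{0,3,2} = 1
G_B(17) = 1.
Stack C, S = {2, 5, 7}:
n :  0  1  2  3  4  5  6  7  8  9 10 11 12 13 14 15 16 17 18 19 20 21 22 23 24
G :  0  0  1  1  0  2  1  3  2  2  0  3  1  0  0  1  1  2  2  3  3  2  0  0  1
G_C(24) = 1.
Combined Grundy value = 2 ⊕ 1 ⊕ 1 = 2.
A winning move leaves total XOR = 0, i.e. changes one component's Grundy value g to g ⊕ X where X is the current total.
Stack A: need g' = 2⊕2 = 0. Options: 18−1→G=1, 18−2→G=0, 18−3→G=3, 18−9→G=1. Hits: 1.
Stack B: need g' = 1⊕2 = 3. Options: 17−4→G=0, 17−5→G=3, 17−9→G=2. Hits: 1.
Stack C: need g' = 1⊕2 = 3. Options: 24−2→G=0, 24−5→G=3, 24−7→G=2. Hits: 1.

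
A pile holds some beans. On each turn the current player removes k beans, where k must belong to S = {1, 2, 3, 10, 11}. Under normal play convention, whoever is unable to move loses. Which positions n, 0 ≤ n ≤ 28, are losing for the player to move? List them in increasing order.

0, 4, 8, 12, 16, 20, 24, 28

G(0) = 0
G(1) = mex{0} = 1
G(2) = mex{1,0} = 2
G(3) = mex{2,1,0} = 3
G(4) = mex{3,2,1} = 0
G(5) = mex{0,3,2} = 1
G(6) = mex{1,0,3} = 2
G(7) = mex{2,1,0} = 3
G(8) = mex{3,2,1} = 0
G(9) = mex{0,3,2} = 1
G(10) = mex{1,0,3,0} = 2
G(11) = mex{2,1,0,1,0} = 3
G(12) = mex{3,2,1,2,1} = 0
G(13) = mex{0,3,2,3,2} = 1
G(14) = mex{1,0,3,0,3} = 2
G(15) = mex{2,1,0,1,0} = 3
G(16) = mex{3,2,1,2,1} = 0
G(17) = mex{0,3,2,3,2} = 1
G(18) = mex{1,0,3,0,3} = 2
G(19) = mex{2,1,0,1,0} = 3
G(20) = mex{3,2,1,2,1} = 0
G(21) = mex{0,3,2,3,2} = 1
G(22) = mex{1,0,3,0,3} = 2
G(23) = mex{2,1,0,1,0} = 3
G(24) = mex{3,2,1,2,1} = 0
G(25) = mex{0,3,2,3,2} = 1
G(26) = mex{1,0,3,0,3} = 2
G(27) = mex{2,1,0,1,0} = 3
G(28) = mex{3,2,1,2,1} = 0
P-positions are exactly the n with G(n) = 0.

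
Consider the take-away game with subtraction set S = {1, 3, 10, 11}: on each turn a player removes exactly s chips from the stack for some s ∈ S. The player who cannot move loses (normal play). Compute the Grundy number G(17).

G(0) = 0
G(1) = mex{0} = 1
G(2) = mex{1} = 0
G(3) = mex{0,0} = 1
G(4) = mex{1,1} = 0
G(5) = mex{0,0} = 1
G(6) = mex{1,1} = 0
G(7) = mex{0,0} = 1
G(8) = mex{1,1} = 0
G(9) = mex{0,0} = 1
G(10) = mex{1,1,0} = 2
G(11) = mex{2,0,1,0} = 3
G(12) = mex{3,1,0,1} = 2
G(13) = mex{2,2,1,0} = 3
G(14) = mex{3,3,0,1} = 2
G(15) = mex{2,2,1,0} = 3
G(16) = mex{3,3,0,1} = 2
G(17) = mex{2,2,1,0} = 3

3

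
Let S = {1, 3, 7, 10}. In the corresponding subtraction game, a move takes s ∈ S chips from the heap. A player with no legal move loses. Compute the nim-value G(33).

n :  0  1  2  3  4  5  6  7  8  9 10 11 12 13 14 15 16 17 18 19 20 21 22 23 24 25 26 27 28 29 30 31 32 33
G :  0  1  0  1  0  1  0  1  0  1  2  3  2  3  2  3  2  0  1  0  1  0  1  0  1  0  1  2  3  2  3  2  3  2

2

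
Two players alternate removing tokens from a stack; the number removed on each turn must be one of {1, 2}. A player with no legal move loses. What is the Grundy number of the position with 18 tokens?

0

G(0) = 0
G(1) = mex{0} = 1
G(2) = mex{1,0} = 2
G(3) = mex{2,1} = 0
G(4) = mex{0,2} = 1
G(5) = mex{1,0} = 2
G(6) = mex{2,1} = 0
G(7) = mex{0,2} = 1
G(8) = mex{1,0} = 2
G(9) = mex{2,1} = 0
G(10) = mex{0,2} = 1
G(11) = mex{1,0} = 2
G(12) = mex{2,1} = 0
G(13) = mex{0,2} = 1
G(14) = mex{1,0} = 2
G(15) = mex{2,1} = 0
G(16) = mex{0,2} = 1
G(17) = mex{1,0} = 2
G(18) = mex{2,1} = 0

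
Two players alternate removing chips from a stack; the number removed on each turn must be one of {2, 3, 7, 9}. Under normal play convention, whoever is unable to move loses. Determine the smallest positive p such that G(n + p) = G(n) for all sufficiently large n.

16

n :  0  1  2  3  4  5  6  7  8  9 10 11 12 13 14 15 16 17 18 19 20 21 22 23 24 25 26 27 28 29 30 31 32 33
G :  0  0  1  1  2  0  0  1  1  2  2  0  3  1  2  2  0  0  1  1  2  0  0  1  1  2  2  0  3  1  2  2  0  0
G(n+16) = G(n) holds for n = 0,…,8 (a full window of length max(S) = 9), so the sequence is purely periodic with period 16.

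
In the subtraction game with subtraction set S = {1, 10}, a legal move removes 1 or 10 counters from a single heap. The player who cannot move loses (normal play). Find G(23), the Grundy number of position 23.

1

G(0) = 0
G(1) = mex{0} = 1
G(2) = mex{1} = 0
G(3) = mex{0} = 1
G(4) = mex{1} = 0
G(5) = mex{0} = 1
G(6) = mex{1} = 0
G(7) = mex{0} = 1
G(8) = mex{1} = 0
G(9) = mex{0} = 1
G(10) = mex{1,0} = 2
G(11) = mex{2,1} = 0
G(12) = mex{0,0} = 1
G(13) = mex{1,1} = 0
G(14) = mex{0,0} = 1
G(15) = mex{1,1} = 0
G(16) = mex{0,0} = 1
G(17) = mex{1,1} = 0
G(18) = mex{0,0} = 1
G(19) = mex{1,1} = 0
G(20) = mex{0,2} = 1
G(21) = mex{1,0} = 2
G(22) = mex{2,1} = 0
G(23) = mex{0,0} = 1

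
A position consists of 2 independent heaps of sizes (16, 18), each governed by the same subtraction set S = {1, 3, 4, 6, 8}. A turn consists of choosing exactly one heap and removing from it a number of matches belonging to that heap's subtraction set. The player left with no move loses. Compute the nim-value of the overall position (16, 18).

All heaps use S = {1, 3, 4, 6, 8}:
G(0) = 0
G(1) = mex{0} = 1
G(2) = mex{1} = 0
G(3) = mex{0,0} = 1
G(4) = mex{1,1,0} = 2
G(5) = mex{2,0,1} = 3
G(6) = mex{3,1,0,0} = 2
G(7) = mex{2,2,1,1} = 0
G(8) = mex{0,3,2,0,0} = 1
G(9) = mex{1,2,3,1,1} = 0
G(10) = mex{0,0,2,2,0} = 1
G(11) = mex{1,1,0,3,1} = 2
G(12) = mex{2,0,1,2,2} = 3
G(13) = mex{3,1,0,0,3} = 2
G(14) = mex{2,2,1,1,2} = 0
G(15) = mex{0,3,2,0,0} = 1
G(16) = mex{1,2,3,1,1} = 0
G(17) = mex{0,0,2,2,0} = 1
G(18) = mex{1,1,0,3,1} = 2
Heap A: G(16) = 0.
Heap B: G(18) = 2.
Combined Grundy value = 0 ⊕ 2 = 2.

2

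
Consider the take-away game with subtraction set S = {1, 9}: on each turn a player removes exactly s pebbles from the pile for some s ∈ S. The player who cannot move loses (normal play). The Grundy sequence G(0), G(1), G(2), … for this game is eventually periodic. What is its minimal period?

2

G(0) = 0
G(1) = mex{0} = 1
G(2) = mex{1} = 0
G(3) = mex{0} = 1
G(4) = mex{1} = 0
G(5) = mex{0} = 1
G(6) = mex{1} = 0
G(7) = mex{0} = 1
G(8) = mex{1} = 0
G(9) = mex{0,0} = 1
G(10) = mex{1,1} = 0
G(11) = mex{0,0} = 1
G(12) = mex{1,1} = 0
G(13) = mex{0,0} = 1
G(14) = mex{1,1} = 0
G(n+2) = G(n) holds for n = 0,…,8 (a full window of length max(S) = 9), so the sequence is purely periodic with period 2.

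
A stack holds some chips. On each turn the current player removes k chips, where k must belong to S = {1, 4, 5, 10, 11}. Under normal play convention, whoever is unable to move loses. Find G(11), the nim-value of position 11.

5

G(0) = 0
G(1) = mex{0} = 1
G(2) = mex{1} = 0
G(3) = mex{0} = 1
G(4) = mex{1,0} = 2
G(5) = mex{2,1,0} = 3
G(6) = mex{3,0,1} = 2
G(7) = mex{2,1,0} = 3
G(8) = mex{3,2,1} = 0
G(9) = mex{0,3,2} = 1
G(10) = mex{1,2,3,0} = 4
G(11) = mex{4,3,2,1,0} = 5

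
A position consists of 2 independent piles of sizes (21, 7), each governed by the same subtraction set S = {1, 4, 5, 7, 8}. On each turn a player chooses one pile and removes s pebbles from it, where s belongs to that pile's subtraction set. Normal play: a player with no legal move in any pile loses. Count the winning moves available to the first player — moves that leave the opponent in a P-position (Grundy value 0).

1

All piles use S = {1, 4, 5, 7, 8}:
n :  0  1  2  3  4  5  6  7  8  9 10 11 12 13 14 15 16 17 18 19 20 21
G :  0  1  0  1  2  3  2  3  4  5  4  0  1  0  1  2  3  2  3  4  5  4
Pile A: G(21) = 4.
Pile B: G(7) = 3.
Combined Grundy value = 4 ⊕ 3 = 7.
A winning move leaves total XOR = 0, i.e. changes one component's Grundy value g to g ⊕ X where X is the current total.
Pile A: need g' = 4⊕7 = 3. Options: 21−1→G=5, 21−4→G=2, 21−5→G=3, 21−7→G=1, 21−8→G=0. Hits: 1.
Pile B: need g' = 3⊕7 = 4. Options: 7−1→G=2, 7−4→G=1, 7−5→G=0, 7−7→G=0. Hits: 0.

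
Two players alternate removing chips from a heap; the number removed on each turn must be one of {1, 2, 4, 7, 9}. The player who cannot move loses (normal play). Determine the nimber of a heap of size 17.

0

n :  0  1  2  3  4  5  6  7  8  9 10 11 12 13 14 15 16 17
G :  0  1  2  0  1  2  0  1  2  3  4  0  1  2  0  1  2  0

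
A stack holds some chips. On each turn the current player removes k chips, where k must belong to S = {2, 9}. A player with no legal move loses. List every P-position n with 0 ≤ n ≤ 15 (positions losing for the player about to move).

0, 1, 4, 5, 8, 11, 12, 15

n :  0  1  2  3  4  5  6  7  8  9 10 11 12 13 14 15
G :  0  0  1  1  0  0  1  1  0  2  1  0  0  1  1  0
P-positions are exactly the n with G(n) = 0.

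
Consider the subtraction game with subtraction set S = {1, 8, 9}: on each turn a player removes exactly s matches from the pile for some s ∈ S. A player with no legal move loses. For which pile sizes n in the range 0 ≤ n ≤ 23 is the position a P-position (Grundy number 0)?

n :  0  1  2  3  4  5  6  7  8  9 10 11 12 13 14 15 16 17 18 19 20 21 22 23
G :  0  1  0  1  0  1  0  1  2  3  2  3  2  3  2  3  0  1  0  1  0  1  0  1
P-positions are exactly the n with G(n) = 0.

0, 2, 4, 6, 16, 18, 20, 22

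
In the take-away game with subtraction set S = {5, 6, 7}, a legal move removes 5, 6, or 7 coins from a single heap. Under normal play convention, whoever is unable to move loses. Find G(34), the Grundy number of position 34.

G(0) = 0
G(1) = mex{} = 0
G(2) = mex{} = 0
G(3) = mex{} = 0
G(4) = mex{} = 0
G(5) = mex{0} = 1
G(6) = mex{0,0} = 1
G(7) = mex{0,0,0} = 1
G(8) = mex{0,0,0} = 1
G(9) = mex{0,0,0} = 1
G(10) = mex{1,0,0} = 2
G(11) = mex{1,1,0} = 2
G(12) = mex{1,1,1} = 0
G(13) = mex{1,1,1} = 0
G(14) = mex{1,1,1} = 0
G(15) = mex{2,1,1} = 0
G(16) = mex{2,2,1} = 0
G(17) = mex{0,2,2} = 1
G(18) = mex{0,0,2} = 1
G(19) = mex{0,0,0} = 1
G(20) = mex{0,0,0} = 1
G(21) = mex{0,0,0} = 1
G(22) = mex{1,0,0} = 2
G(23) = mex{1,1,0} = 2
G(24) = mex{1,1,1} = 0
G(25) = mex{1,1,1} = 0
G(26) = mex{1,1,1} = 0
G(27) = mex{2,1,1} = 0
G(28) = mex{2,2,1} = 0
G(29) = mex{0,2,2} = 1
G(30) = mex{0,0,2} = 1
G(31) = mex{0,0,0} = 1
G(32) = mex{0,0,0} = 1
G(33) = mex{0,0,0} = 1
G(34) = mex{1,0,0} = 2

2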